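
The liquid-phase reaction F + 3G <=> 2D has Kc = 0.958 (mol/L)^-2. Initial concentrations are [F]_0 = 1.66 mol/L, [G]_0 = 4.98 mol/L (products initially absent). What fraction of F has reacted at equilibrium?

Let X = conversion of F; extent ξ = 1.66·X mol/L.
Concentrations: [F] = 1.66 − 1.66X; [G] = 4.98 − 4.98X; [D] = 3.32X.
Kc = [D]^2 / ([F] [G]^3).
This equals 0.958 at X = 0.618 (the root in 0 < X < 1).

X = 0.618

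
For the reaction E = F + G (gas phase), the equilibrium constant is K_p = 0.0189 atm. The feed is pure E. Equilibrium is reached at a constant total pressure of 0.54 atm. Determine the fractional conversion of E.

Basis: 1 mol E initially; let X = conversion of E. Extent ξ = X.
Species balance: n_E = 1 − X; n_F = X; n_G = X.
n_T = Σnᵢ = 1 + X.
With p_i = (n_i/n_T)P, K_p = p_F p_G / (p_E).
This yields a degree-2 equation in X; solving on (0,1), X = 0.184.

X = 0.184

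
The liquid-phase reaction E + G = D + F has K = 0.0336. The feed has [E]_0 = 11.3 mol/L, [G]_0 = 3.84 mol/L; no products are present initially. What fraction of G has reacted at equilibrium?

Let X = conversion of G; extent ξ = 3.84·X mol/L.
Concentrations: [E] = 11.3 − 3.84X; [G] = 3.84 − 3.84X; [D] = 3.84X; [F] = 3.84X.
K = [D] [F] / ([E] [G]).
Solving K = 0.0336 for X ∈ (0,1): X = 0.259.

X = 0.259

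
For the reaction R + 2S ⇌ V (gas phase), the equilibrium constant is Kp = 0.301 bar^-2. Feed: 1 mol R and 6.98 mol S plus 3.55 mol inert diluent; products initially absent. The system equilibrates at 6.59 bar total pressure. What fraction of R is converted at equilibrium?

Basis: 1 mol R initially; let X = conversion of R. Extent ξ = X.
Moles: n_R = 1 − X; n_S = 6.98 − 2X; n_V = X; n_I = 3.55 (inert).
n_T = Σnᵢ = 11.5 − 2X.
y_i = n_i/n_T, p_i = y_i·P. Kp = p_V / (p_R p_S^2).
Substituting and setting equal to 0.301 bar^-2 gives a polynomial in X; the root in (0,1) is X = 0.794.

X = 0.794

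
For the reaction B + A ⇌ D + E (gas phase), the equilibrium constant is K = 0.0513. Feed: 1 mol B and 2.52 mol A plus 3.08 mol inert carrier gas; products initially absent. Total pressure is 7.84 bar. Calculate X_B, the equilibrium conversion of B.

Basis: 1 mol B initially; let X = conversion of B. Extent ξ = X.
Moles: n_B = 1 − X; n_A = 2.52 − X; n_D = X; n_E = X; n_I = 3.08 (inert).
Total moles n_T = 6.6 (Δν = 0, constant).
y_i = n_i/n_T, p_i = y_i·P. K = p_D p_E / (p_B p_A).
Equating to 0.0513 and solving on 0 < X < 1: X = 0.286.

X = 0.286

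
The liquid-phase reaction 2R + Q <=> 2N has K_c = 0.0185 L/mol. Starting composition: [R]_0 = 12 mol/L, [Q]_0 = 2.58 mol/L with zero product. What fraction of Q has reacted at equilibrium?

X = 0.349

Let X = conversion of Q; extent ξ = 2.58·X mol/L.
Concentrations: [R] = 12 − 5.16X; [Q] = 2.58 − 2.58X; [N] = 5.16X.
K_c = [N]^2 / ([R]^2 [Q]).
Solving K_c = 0.0185 for X ∈ (0,1): X = 0.349.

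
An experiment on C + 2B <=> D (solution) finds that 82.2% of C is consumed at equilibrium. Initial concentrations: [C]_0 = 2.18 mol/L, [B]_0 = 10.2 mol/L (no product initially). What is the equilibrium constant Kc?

Kc = 0.105 (mol/L)^-2

Let X = conversion of C.
Concentrations: [C] = 2.18 − 2.18X; [B] = 10.2 − 4.36X; [D] = 2.18X.
At X = 0.822: [C] = 0.388, [B] = 6.62, [D] = 1.79.
Kc = [D] / ([C] [B]^2) = 0.105 (mol/L)^-2.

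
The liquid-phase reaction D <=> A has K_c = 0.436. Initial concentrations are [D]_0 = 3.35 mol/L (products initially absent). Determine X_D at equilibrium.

Let X = conversion of D; extent ξ = 3.35·X mol/L.
Concentrations: [D] = 3.35 − 3.35X; [A] = 3.35X.
K_c = [A] / ([D]).
Setting equal to 0.436 and solving for X on (0,1) gives X = 0.304.

X = 0.304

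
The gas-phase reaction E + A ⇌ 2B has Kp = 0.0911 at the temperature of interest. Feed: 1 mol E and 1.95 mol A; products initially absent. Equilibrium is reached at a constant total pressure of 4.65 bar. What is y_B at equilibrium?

Take 1 mol E as basis and let X be its fractional conversion, so ξ = X.
Species balance: n_E = 1 − X; n_A = 1.95 − X; n_B = 2X.
n_T stays at 2.95 (no change in mole number).
y_i = n_i/n_T, p_i = y_i·P. Kp = p_B^2 / (p_E p_A).
This yields a degree-2 equation in X; solving on (0,1), X = 0.182.
Then n_B = 0.363, n_T = 2.95, so y_B = 0.123.

y_B = 0.123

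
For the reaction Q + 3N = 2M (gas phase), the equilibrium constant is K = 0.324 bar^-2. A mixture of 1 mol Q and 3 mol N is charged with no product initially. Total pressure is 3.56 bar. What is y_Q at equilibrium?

y_Q = 0.172

Take 1 mol Q as basis and let X be its fractional conversion, so ξ = X.
Moles: n_Q = 1 − X; n_N = 3 − 3X; n_M = 2X.
Total moles n_T = 4 − 2X.
Mole fractions y_i = n_i/n_T; K = p_M^2 / (p_Q p_N^3) with p_i = y_i·P.
Substituting and setting equal to 0.324 bar^-2 gives a polynomial in X; the root in (0,1) is X = 0.475.
Then n_Q = 0.525, n_T = 3.05, so y_Q = 0.172.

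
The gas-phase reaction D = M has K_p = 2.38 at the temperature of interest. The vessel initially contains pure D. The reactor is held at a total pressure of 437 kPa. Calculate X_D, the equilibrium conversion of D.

Basis: 1 mol D initially; let X = conversion of D. Extent ξ = X.
Species balance: n_D = 1 − X; n_M = X.
Total moles n_T = 1 (Δν = 0, constant).
With p_i = (n_i/n_T)P, K_p = p_M / (p_D).
This yields a degree-1 equation in X; solving on (0,1), X = 0.704.

X = 0.704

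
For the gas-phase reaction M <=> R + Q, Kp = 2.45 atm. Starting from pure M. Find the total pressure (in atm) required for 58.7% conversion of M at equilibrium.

Let X = conversion of M (basis 1 mol M); extent of reaction ξ = X.
Mole table: n_M = 1 − X; n_R = X; n_Q = X.
n_T = Σnᵢ = 1 + X.
Kp = p_R p_Q / (p_M) with p_i = (n_i/n_T)·P.
At X = 0.587: the mole-fraction product g(X) = Π y_i^ν_i = 0.5257. Since Kp = g(X)·P^{1}, P = (Kp/g)^(1/1) = (2.45/0.5257)^(1/1) = 4.66 atm.

P = 4.66 atm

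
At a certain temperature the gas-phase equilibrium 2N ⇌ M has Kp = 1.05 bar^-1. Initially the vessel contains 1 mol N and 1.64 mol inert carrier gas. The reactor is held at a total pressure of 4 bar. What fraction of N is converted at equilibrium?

X = 0.593

Let X = conversion of N (basis 1 mol N); extent of reaction ξ = 0.5X.
At extent ξ: n_N = 1 − X; n_M = 0.5X; n_I = 1.64 (inert).
Total moles n_T = 2.64 − 0.5X.
Mole fractions y_i = n_i/n_T; Kp = p_M / (p_N^2) with p_i = y_i·P.
Equating to 1.05 bar^-1 and solving on 0 < X < 1: X = 0.593.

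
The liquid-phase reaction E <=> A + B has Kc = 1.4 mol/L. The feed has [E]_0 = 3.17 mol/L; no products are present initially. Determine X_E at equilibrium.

X = 0.479

Let X = conversion of E; extent ξ = 3.17·X mol/L.
Concentrations: [E] = 3.17 − 3.17X; [A] = 3.17X; [B] = 3.17X.
Kc = [A] [B] / ([E]).
Setting equal to 1.4 and solving for X on (0,1) gives X = 0.479.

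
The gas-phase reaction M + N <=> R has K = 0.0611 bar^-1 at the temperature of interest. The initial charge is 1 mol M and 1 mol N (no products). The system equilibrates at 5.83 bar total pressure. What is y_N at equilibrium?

y_N = 0.462

Take 1 mol M as basis and let X be its fractional conversion, so ξ = X.
Moles: n_M = 1 − X; n_N = 1 − X; n_R = X.
Total moles n_T = 2 − X.
y_i = n_i/n_T, p_i = y_i·P. K = p_R / (p_M p_N).
Equating to 0.0611 bar^-1 and solving on 0 < X < 1: X = 0.141.
Then n_N = 0.859, n_T = 1.86, so y_N = 0.462.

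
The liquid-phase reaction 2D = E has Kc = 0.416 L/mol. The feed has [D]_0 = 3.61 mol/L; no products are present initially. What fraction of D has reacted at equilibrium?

Let X = conversion of D; extent ξ = 3.61X/2 mol/L.
Concentrations: [D] = 3.61 − 3.61X; [E] = 1.8X.
Kc = [E] / ([D]^2).
This equals 0.416 at X = 0.566 (the root in 0 < X < 1).

X = 0.566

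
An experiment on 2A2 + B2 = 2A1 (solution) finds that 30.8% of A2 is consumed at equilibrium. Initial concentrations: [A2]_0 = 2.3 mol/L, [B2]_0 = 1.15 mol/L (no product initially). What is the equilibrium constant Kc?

Let X = conversion of A2.
Concentrations: [A2] = 2.3 − 2.3X; [B2] = 1.15 − 1.15X; [A1] = 2.3X.
At X = 0.308: [A2] = 1.59, [B2] = 0.796, [A1] = 0.708.
Kc = [A1]^2 / ([A2]^2 [B2]) = 0.249 L/mol.

Kc = 0.249 L/mol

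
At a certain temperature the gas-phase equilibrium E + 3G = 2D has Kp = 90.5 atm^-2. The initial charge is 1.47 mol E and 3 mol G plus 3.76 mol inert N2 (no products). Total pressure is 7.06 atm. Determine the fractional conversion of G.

Let X = conversion of G (basis 3 mol G); extent of reaction ξ = X.
Moles: n_E = 1.47 − X; n_G = 3 − 3X; n_D = 2X; n_I = 3.76 (inert).
Summing: n_T = 8.23 − 2X.
Mole fractions y_i = n_i/n_T; Kp = p_D^2 / (p_E p_G^3) with p_i = y_i·P.
Setting this equal to 90.5 atm^-2 and taking the physical root (0 < X < 1) gives X = 0.878.

X = 0.878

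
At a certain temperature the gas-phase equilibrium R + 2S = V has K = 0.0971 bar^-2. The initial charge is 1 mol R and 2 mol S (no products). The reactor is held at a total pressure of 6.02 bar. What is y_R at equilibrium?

Basis: 1 mol R initially; let X = conversion of R. Extent ξ = X.
At extent ξ: n_R = 1 − X; n_S = 2 − 2X; n_V = X.
n_T = Σnᵢ = 3 − 2X.
With p_i = (n_i/n_T)P, K = p_V / (p_R p_S^2).
Equating to 0.0971 bar^-2 and solving on 0 < X < 1: X = 0.478.
Then n_R = 0.522, n_T = 2.04, so y_R = 0.255.

y_R = 0.255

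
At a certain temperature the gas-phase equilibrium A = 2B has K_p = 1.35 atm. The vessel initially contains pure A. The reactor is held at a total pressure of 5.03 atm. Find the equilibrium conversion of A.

X = 0.251

Basis: 1 mol A initially; let X = conversion of A. Extent ξ = X.
Mole table: n_A = 1 − X; n_B = 2X.
n_T = Σnᵢ = 1 + X.
With p_i = (n_i/n_T)P, K_p = p_B^2 / (p_A).
Substituting and setting equal to 1.35 atm gives a polynomial in X; the root in (0,1) is X = 0.251.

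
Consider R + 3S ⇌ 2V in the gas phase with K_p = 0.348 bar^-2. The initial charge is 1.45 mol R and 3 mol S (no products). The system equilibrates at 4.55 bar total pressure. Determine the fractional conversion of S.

X = 0.566

Let X = conversion of S (basis 3 mol S); extent of reaction ξ = X.
At extent ξ: n_R = 1.45 − X; n_S = 3 − 3X; n_V = 2X.
Total moles n_T = 4.45 − 2X.
With p_i = (n_i/n_T)P, K_p = p_V^2 / (p_R p_S^3).
This yields a degree-4 equation in X; solving on (0,1), X = 0.566.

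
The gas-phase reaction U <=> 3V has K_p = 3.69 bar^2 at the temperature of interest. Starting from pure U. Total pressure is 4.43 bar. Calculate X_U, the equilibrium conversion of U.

Basis: 1 mol U initially; let X = conversion of U. Extent ξ = X.
Species balance: n_U = 1 − X; n_V = 3X.
n_T = Σnᵢ = 1 + 2X.
With p_i = (n_i/n_T)P, K_p = p_V^3 / (p_U).
This yields a degree-3 equation in X; solving on (0,1), X = 0.225.

X = 0.225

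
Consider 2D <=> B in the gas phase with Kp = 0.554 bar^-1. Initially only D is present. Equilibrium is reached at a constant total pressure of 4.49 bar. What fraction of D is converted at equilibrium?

X = 0.698

Let X = conversion of D (basis 1 mol D); extent of reaction ξ = 0.5X.
At extent ξ: n_D = 1 − X; n_B = 0.5X.
Summing: n_T = 1 − 0.5X.
y_i = n_i/n_T, p_i = y_i·P. Kp = p_B / (p_D^2).
Equating to 0.554 bar^-1 and solving on 0 < X < 1: X = 0.698.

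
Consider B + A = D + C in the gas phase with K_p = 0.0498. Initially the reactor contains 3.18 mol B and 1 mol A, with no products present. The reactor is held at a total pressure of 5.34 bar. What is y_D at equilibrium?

Take 1 mol A as basis and let X be its fractional conversion, so ξ = X.
Mole table: n_B = 3.18 − X; n_A = 1 − X; n_D = X; n_C = X.
Total moles n_T = 4.18 (Δν = 0, constant).
y_i = n_i/n_T, p_i = y_i·P. K_p = p_D p_C / (p_B p_A).
Setting this equal to 0.0498 and taking the physical root (0 < X < 1) gives X = 0.313.
Then n_D = 0.313, n_T = 4.18, so y_D = 0.075.

y_D = 0.075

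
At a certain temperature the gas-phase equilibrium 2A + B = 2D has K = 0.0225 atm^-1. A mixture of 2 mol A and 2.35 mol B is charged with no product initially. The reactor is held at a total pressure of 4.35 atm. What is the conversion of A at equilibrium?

Let X = conversion of A (basis 2 mol A); extent of reaction ξ = X.
Moles: n_A = 2 − 2X; n_B = 2.35 − X; n_D = 2X.
Summing: n_T = 4.35 − X.
y_i = n_i/n_T, p_i = y_i·P. K = p_D^2 / (p_A^2 p_B).
Setting this equal to 0.0225 atm^-1 and taking the physical root (0 < X < 1) gives X = 0.184.

X = 0.184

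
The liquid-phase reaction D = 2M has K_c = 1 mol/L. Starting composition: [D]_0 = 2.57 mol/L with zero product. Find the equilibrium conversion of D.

Let X = conversion of D; extent ξ = 2.57·X mol/L.
Concentrations: [D] = 2.57 − 2.57X; [M] = 5.14X.
K_c = [M]^2 / ([D]).
This equals 1 at X = 0.267 (the root in 0 < X < 1).

X = 0.267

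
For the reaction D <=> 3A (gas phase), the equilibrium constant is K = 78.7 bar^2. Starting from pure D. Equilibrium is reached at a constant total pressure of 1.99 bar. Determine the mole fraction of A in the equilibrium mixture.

Let X = conversion of D (basis 1 mol D); extent of reaction ξ = X.
Moles: n_D = 1 − X; n_A = 3X.
Summing: n_T = 1 + 2X.
With p_i = (n_i/n_T)P, K = p_A^3 / (p_D).
Substituting and setting equal to 78.7 bar^2 gives a polynomial in X; the root in (0,1) is X = 0.879.
Then n_A = 2.64, n_T = 2.76, so y_A = 0.956.

y_A = 0.956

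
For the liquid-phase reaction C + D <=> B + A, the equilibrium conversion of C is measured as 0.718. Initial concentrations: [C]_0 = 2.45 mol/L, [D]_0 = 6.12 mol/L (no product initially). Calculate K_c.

Let X = conversion of C.
Concentrations: [C] = 2.45 − 2.45X; [D] = 6.12 − 2.45X; [B] = 2.45X; [A] = 2.45X.
At X = 0.718: [C] = 0.691, [D] = 4.36, [B] = 1.76, [A] = 1.76.
K_c = [B] [A] / ([C] [D]) = 1.03.

K_c = 1.03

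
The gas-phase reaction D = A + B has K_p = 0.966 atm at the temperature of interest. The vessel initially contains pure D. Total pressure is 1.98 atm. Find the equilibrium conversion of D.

X = 0.573

Take 1 mol D as basis and let X be its fractional conversion, so ξ = X.
At extent ξ: n_D = 1 − X; n_A = X; n_B = X.
Total moles n_T = 1 + X.
With p_i = (n_i/n_T)P, K_p = p_A p_B / (p_D).
This yields a degree-2 equation in X; solving on (0,1), X = 0.573.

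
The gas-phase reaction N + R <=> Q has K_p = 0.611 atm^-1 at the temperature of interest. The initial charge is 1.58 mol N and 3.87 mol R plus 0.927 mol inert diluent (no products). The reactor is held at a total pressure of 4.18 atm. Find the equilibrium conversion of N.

Let X = conversion of N (basis 1.58 mol N); extent of reaction ξ = 1.58X.
Moles: n_N = 1.58 − 1.58X; n_R = 3.87 − 1.58X; n_Q = 1.58X; n_I = 0.927 (inert).
n_T = Σnᵢ = 6.38 − 1.58X.
y_i = n_i/n_T, p_i = y_i·P. K_p = p_Q / (p_N p_R).
This yields a degree-2 equation in X; solving on (0,1), X = 0.580.

X = 0.580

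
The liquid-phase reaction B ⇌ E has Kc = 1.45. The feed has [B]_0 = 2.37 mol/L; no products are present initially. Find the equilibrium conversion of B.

Let X = conversion of B; extent ξ = 2.37·X mol/L.
Concentrations: [B] = 2.37 − 2.37X; [E] = 2.37X.
Kc = [E] / ([B]).
Setting equal to 1.45 and solving for X on (0,1) gives X = 0.592.

X = 0.592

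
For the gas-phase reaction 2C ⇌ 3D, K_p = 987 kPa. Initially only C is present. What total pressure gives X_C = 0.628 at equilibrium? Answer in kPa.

Take 1 mol C as basis and let X be its fractional conversion, so ξ = 0.5X.
At extent ξ: n_C = 1 − X; n_D = 1.5X.
Total moles n_T = 1 + 0.5X.
K_p = p_D^3 / (p_C^2) with p_i = (n_i/n_T)·P.
At X = 0.628: the mole-fraction product g(X) = Π y_i^ν_i = 4.597. Since K_p = g(X)·P^{1}, P = (K_p/g)^(1/1) = (987/4.597)^(1/1) = 215 kPa.

P = 215 kPa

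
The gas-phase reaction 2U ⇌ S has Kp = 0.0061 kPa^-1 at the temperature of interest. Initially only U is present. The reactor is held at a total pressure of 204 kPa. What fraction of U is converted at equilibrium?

X = 0.591

Let X = conversion of U (basis 1 mol U); extent of reaction ξ = 0.5X.
Mole table: n_U = 1 − X; n_S = 0.5X.
n_T = Σnᵢ = 1 − 0.5X.
y_i = n_i/n_T, p_i = y_i·P. Kp = p_S / (p_U^2).
Setting this equal to 0.0061 kPa^-1 and taking the physical root (0 < X < 1) gives X = 0.591.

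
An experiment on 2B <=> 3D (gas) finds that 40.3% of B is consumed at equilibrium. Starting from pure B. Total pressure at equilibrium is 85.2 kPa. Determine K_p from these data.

Take 1 mol B as basis and let X be its fractional conversion, so ξ = 0.5X.
Moles: n_B = 1 − X; n_D = 1.5X.
n_T = Σnᵢ = 1 + 0.5X.
At X = 0.403: n_B = 0.597, n_D = 0.605, n_T = 1.2.
p_i = (n_i/n_T)·P. K_p = p_D^3 / (p_B^2) = 43.9 kPa.

K_p = 43.9 kPa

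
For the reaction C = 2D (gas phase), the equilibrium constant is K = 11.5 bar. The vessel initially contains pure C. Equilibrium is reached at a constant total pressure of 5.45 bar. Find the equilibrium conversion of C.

Let X = conversion of C (basis 1 mol C); extent of reaction ξ = X.
At extent ξ: n_C = 1 − X; n_D = 2X.
Summing: n_T = 1 + X.
With p_i = (n_i/n_T)P, K = p_D^2 / (p_C).
Substituting and setting equal to 11.5 bar gives a polynomial in X; the root in (0,1) is X = 0.588.

X = 0.588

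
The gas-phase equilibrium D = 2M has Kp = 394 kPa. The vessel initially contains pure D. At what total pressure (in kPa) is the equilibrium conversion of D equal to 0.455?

Take 1 mol D as basis and let X be its fractional conversion, so ξ = X.
At extent ξ: n_D = 1 − X; n_M = 2X.
Total moles n_T = 1 + X.
Kp = p_M^2 / (p_D) with p_i = (n_i/n_T)·P.
At X = 0.455: the mole-fraction product g(X) = Π y_i^ν_i = 1.044. Since Kp = g(X)·P^{1}, P = (Kp/g)^(1/1) = (394/1.044)^(1/1) = 377 kPa.

P = 377 kPa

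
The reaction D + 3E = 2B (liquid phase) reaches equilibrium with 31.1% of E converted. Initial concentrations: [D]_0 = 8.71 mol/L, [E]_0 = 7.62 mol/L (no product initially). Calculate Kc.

Kc = 0.00218 (mol/L)^-2

Let X = conversion of E.
Concentrations: [D] = 8.71 − 2.54X; [E] = 7.62 − 7.62X; [B] = 5.08X.
At X = 0.311: [D] = 7.92, [E] = 5.25, [B] = 1.58.
Kc = [B]^2 / ([D] [E]^3) = 0.00218 (mol/L)^-2.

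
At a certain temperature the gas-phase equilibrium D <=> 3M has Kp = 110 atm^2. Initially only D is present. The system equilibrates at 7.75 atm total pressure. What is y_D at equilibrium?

Take 1 mol D as basis and let X be its fractional conversion, so ξ = X.
Mole table: n_D = 1 − X; n_M = 3X.
Summing: n_T = 1 + 2X.
y_i = n_i/n_T, p_i = y_i·P. Kp = p_M^3 / (p_D).
Equating to 110 atm^2 and solving on 0 < X < 1: X = 0.514.
Then n_D = 0.486, n_T = 2.03, so y_D = 0.240.

y_D = 0.240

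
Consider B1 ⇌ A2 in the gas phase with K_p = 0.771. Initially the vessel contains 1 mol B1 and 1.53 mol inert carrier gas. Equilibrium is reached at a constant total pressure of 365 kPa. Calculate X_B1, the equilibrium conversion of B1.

Let X = conversion of B1 (basis 1 mol B1); extent of reaction ξ = X.
Mole table: n_B1 = 1 − X; n_A2 = X; n_I = 1.53 (inert).
Since Δν = 0, n_T = 2.53 throughout.
y_i = n_i/n_T, p_i = y_i·P. K_p = p_A2 / (p_B1).
Substituting and setting equal to 0.771 gives a polynomial in X; the root in (0,1) is X = 0.435.

X = 0.435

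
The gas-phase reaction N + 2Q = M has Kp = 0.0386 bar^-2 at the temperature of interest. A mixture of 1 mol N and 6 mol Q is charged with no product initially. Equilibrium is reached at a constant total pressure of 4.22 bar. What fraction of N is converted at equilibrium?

Basis: 1 mol N initially; let X = conversion of N. Extent ξ = X.
Species balance: n_N = 1 − X; n_Q = 6 − 2X; n_M = X.
n_T = Σnᵢ = 7 − 2X.
Mole fractions y_i = n_i/n_T; Kp = p_M / (p_N p_Q^2) with p_i = y_i·P.
This yields a degree-3 equation in X; solving on (0,1), X = 0.328.

X = 0.328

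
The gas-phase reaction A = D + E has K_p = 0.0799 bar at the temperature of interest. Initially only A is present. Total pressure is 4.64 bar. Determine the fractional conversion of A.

X = 0.130

Let X = conversion of A (basis 1 mol A); extent of reaction ξ = X.
At extent ξ: n_A = 1 − X; n_D = X; n_E = X.
Summing: n_T = 1 + X.
y_i = n_i/n_T, p_i = y_i·P. K_p = p_D p_E / (p_A).
This yields a degree-2 equation in X; solving on (0,1), X = 0.130.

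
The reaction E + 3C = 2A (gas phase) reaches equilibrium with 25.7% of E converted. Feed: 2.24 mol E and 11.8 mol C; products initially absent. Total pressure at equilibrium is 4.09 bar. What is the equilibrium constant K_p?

K_p = 0.00774 bar^-2

Let X = conversion of E (basis 2.24 mol E); extent of reaction ξ = 2.24X.
Mole table: n_E = 2.24 − 2.24X; n_C = 11.8 − 6.72X; n_A = 4.48X.
Total moles n_T = 14 − 4.48X.
At X = 0.257: n_E = 1.66, n_C = 10.1, n_A = 1.15, n_T = 12.9.
p_i = (n_i/n_T)·P. K_p = p_A^2 / (p_E p_C^3) = 0.00774 bar^-2.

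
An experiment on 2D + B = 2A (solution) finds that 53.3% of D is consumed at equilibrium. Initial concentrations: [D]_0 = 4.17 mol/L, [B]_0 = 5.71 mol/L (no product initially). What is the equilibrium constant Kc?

Let X = conversion of D.
Concentrations: [D] = 4.17 − 4.17X; [B] = 5.71 − 2.08X; [A] = 4.17X.
At X = 0.533: [D] = 1.95, [B] = 4.6, [A] = 2.22.
Kc = [A]^2 / ([D]^2 [B]) = 0.283 L/mol.

Kc = 0.283 L/mol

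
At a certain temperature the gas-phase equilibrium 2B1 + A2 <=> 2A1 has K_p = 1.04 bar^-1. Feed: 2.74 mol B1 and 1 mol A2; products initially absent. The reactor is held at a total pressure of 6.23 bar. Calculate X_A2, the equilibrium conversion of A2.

X = 0.637

Basis: 1 mol A2 initially; let X = conversion of A2. Extent ξ = X.
At extent ξ: n_B1 = 2.74 − 2X; n_A2 = 1 − X; n_A1 = 2X.
Summing: n_T = 3.74 − X.
With p_i = (n_i/n_T)P, K_p = p_A1^2 / (p_B1^2 p_A2).
Setting this equal to 1.04 bar^-1 and taking the physical root (0 < X < 1) gives X = 0.637.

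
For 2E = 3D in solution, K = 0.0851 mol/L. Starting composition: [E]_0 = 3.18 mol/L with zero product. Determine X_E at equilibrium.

Let X = conversion of E; extent ξ = 3.18X/2 mol/L.
Concentrations: [E] = 3.18 − 3.18X; [D] = 4.77X.
K = [D]^3 / ([E]^2).
Equating to 0.0851 mol/L: the physical root is X = 0.175.

X = 0.175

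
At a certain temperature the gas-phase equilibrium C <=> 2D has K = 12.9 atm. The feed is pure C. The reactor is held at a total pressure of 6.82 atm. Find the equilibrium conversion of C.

Take 1 mol C as basis and let X be its fractional conversion, so ξ = X.
Moles: n_C = 1 − X; n_D = 2X.
Summing: n_T = 1 + X.
Mole fractions y_i = n_i/n_T; K = p_D^2 / (p_C) with p_i = y_i·P.
This yields a degree-2 equation in X; solving on (0,1), X = 0.567.

X = 0.567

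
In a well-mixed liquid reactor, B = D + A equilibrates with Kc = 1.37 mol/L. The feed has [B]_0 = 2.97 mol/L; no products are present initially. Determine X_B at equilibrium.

Let X = conversion of B; extent ξ = 2.97·X mol/L.
Concentrations: [B] = 2.97 − 2.97X; [D] = 2.97X; [A] = 2.97X.
Kc = [D] [A] / ([B]).
Setting equal to 1.37 and solving for X on (0,1) gives X = 0.487.

X = 0.487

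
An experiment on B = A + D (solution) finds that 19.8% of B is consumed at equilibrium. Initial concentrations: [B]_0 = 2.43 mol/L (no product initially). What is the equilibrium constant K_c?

Let X = conversion of B.
Concentrations: [B] = 2.43 − 2.43X; [A] = 2.43X; [D] = 2.43X.
At X = 0.198: [B] = 1.95, [A] = 0.481, [D] = 0.481.
K_c = [A] [D] / ([B]) = 0.119 mol/L.

K_c = 0.119 mol/L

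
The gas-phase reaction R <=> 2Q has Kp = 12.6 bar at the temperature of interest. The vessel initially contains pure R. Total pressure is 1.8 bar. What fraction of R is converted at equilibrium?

X = 0.798

Basis: 1 mol R initially; let X = conversion of R. Extent ξ = X.
Moles: n_R = 1 − X; n_Q = 2X.
Summing: n_T = 1 + X.
y_i = n_i/n_T, p_i = y_i·P. Kp = p_Q^2 / (p_R).
Substituting and setting equal to 12.6 bar gives a polynomial in X; the root in (0,1) is X = 0.798.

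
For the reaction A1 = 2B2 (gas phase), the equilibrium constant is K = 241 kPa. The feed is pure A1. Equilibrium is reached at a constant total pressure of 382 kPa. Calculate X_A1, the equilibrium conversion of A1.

X = 0.369

Let X = conversion of A1 (basis 1 mol A1); extent of reaction ξ = X.
Moles: n_A1 = 1 − X; n_B2 = 2X.
Total moles n_T = 1 + X.
y_i = n_i/n_T, p_i = y_i·P. K = p_B2^2 / (p_A1).
This yields a degree-2 equation in X; solving on (0,1), X = 0.369.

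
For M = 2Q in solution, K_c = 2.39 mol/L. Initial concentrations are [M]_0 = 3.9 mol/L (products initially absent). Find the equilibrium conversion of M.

Let X = conversion of M; extent ξ = 3.9·X mol/L.
Concentrations: [M] = 3.9 − 3.9X; [Q] = 7.8X.
K_c = [Q]^2 / ([M]).
Solving K_c = 2.39 for X ∈ (0,1): X = 0.322.

X = 0.322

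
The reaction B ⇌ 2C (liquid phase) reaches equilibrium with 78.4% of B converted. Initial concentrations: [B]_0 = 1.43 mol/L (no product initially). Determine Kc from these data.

Let X = conversion of B.
Concentrations: [B] = 1.43 − 1.43X; [C] = 2.86X.
At X = 0.784: [B] = 0.309, [C] = 2.24.
Kc = [C]^2 / ([B]) = 16.3 mol/L.

Kc = 16.3 mol/L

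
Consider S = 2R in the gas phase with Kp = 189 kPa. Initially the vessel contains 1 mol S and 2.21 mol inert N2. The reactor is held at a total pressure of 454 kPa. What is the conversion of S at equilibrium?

Let X = conversion of S (basis 1 mol S); extent of reaction ξ = X.
At extent ξ: n_S = 1 − X; n_R = 2X; n_I = 2.21 (inert).
Total moles n_T = 3.21 + X.
y_i = n_i/n_T, p_i = y_i·P. Kp = p_R^2 / (p_S).
Substituting and setting equal to 189 kPa gives a polynomial in X; the root in (0,1) is X = 0.456.

X = 0.456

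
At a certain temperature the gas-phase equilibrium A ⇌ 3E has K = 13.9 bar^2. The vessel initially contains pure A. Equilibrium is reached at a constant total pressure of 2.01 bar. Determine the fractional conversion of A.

X = 0.623

Take 1 mol A as basis and let X be its fractional conversion, so ξ = X.
Mole table: n_A = 1 − X; n_E = 3X.
Total moles n_T = 1 + 2X.
With p_i = (n_i/n_T)P, K = p_E^3 / (p_A).
Substituting and setting equal to 13.9 bar^2 gives a polynomial in X; the root in (0,1) is X = 0.623.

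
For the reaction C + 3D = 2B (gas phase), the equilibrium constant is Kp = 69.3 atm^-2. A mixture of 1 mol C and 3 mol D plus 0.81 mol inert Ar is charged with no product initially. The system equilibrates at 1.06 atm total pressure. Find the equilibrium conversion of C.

X = 0.680

Take 1 mol C as basis and let X be its fractional conversion, so ξ = X.
Moles: n_C = 1 − X; n_D = 3 − 3X; n_B = 2X; n_I = 0.81 (inert).
n_T = Σnᵢ = 4.81 − 2X.
Mole fractions y_i = n_i/n_T; Kp = p_B^2 / (p_C p_D^3) with p_i = y_i·P.
Equating to 69.3 atm^-2 and solving on 0 < X < 1: X = 0.680.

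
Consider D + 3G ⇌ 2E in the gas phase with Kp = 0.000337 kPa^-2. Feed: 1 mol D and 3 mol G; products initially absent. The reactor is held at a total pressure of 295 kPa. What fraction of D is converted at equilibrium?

X = 0.647

Basis: 1 mol D initially; let X = conversion of D. Extent ξ = X.
Mole table: n_D = 1 − X; n_G = 3 − 3X; n_E = 2X.
n_T = Σnᵢ = 4 − 2X.
With p_i = (n_i/n_T)P, Kp = p_E^2 / (p_D p_G^3).
Substituting and setting equal to 0.000337 kPa^-2 gives a polynomial in X; the root in (0,1) is X = 0.647.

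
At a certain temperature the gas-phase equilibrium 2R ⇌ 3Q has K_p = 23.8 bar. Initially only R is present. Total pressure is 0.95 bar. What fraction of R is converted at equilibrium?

X = 0.784

Let X = conversion of R (basis 1 mol R); extent of reaction ξ = 0.5X.
At extent ξ: n_R = 1 − X; n_Q = 1.5X.
n_T = Σnᵢ = 1 + 0.5X.
y_i = n_i/n_T, p_i = y_i·P. K_p = p_Q^3 / (p_R^2).
Substituting and setting equal to 23.8 bar gives a polynomial in X; the root in (0,1) is X = 0.784.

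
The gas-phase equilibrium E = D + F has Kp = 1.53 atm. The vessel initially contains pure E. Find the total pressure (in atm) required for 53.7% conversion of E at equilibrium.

P = 3.78 atm

Take 1 mol E as basis and let X be its fractional conversion, so ξ = X.
At extent ξ: n_E = 1 − X; n_D = X; n_F = X.
Summing: n_T = 1 + X.
Kp = p_D p_F / (p_E) with p_i = (n_i/n_T)·P.
At X = 0.537: the mole-fraction product g(X) = Π y_i^ν_i = 0.4052. Since Kp = g(X)·P^{1}, P = (Kp/g)^(1/1) = (1.53/0.4052)^(1/1) = 3.78 atm.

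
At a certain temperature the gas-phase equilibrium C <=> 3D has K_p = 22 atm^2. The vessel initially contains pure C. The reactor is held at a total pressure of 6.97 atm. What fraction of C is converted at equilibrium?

Basis: 1 mol C initially; let X = conversion of C. Extent ξ = X.
Species balance: n_C = 1 − X; n_D = 3X.
Total moles n_T = 1 + 2X.
Mole fractions y_i = n_i/n_T; K_p = p_D^3 / (p_C) with p_i = y_i·P.
Setting this equal to 22 atm^2 and taking the physical root (0 < X < 1) gives X = 0.312.

X = 0.312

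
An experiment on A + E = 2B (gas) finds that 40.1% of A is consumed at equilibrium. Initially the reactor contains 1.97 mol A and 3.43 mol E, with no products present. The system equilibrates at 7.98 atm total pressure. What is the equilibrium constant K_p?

K_p = 0.801

Let X = conversion of A (basis 1.97 mol A); extent of reaction ξ = 1.97X.
Moles: n_A = 1.97 − 1.97X; n_E = 3.43 − 1.97X; n_B = 3.94X.
Since Δν = 0, n_T = 5.4 throughout.
At X = 0.401: n_A = 1.18, n_E = 2.64, n_B = 1.58, n_T = 5.4.
p_i = (n_i/n_T)·P. K_p = p_B^2 / (p_A p_E) = 0.801.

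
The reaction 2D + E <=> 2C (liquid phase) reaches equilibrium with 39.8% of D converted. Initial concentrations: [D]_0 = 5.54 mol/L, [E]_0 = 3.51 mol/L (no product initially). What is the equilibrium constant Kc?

Kc = 0.182 L/mol

Let X = conversion of D.
Concentrations: [D] = 5.54 − 5.54X; [E] = 3.51 − 2.77X; [C] = 5.54X.
At X = 0.398: [D] = 3.34, [E] = 2.41, [C] = 2.2.
Kc = [C]^2 / ([D]^2 [E]) = 0.182 L/mol.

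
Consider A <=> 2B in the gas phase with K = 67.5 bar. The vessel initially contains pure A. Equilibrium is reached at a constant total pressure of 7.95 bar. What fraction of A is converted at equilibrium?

X = 0.824

Let X = conversion of A (basis 1 mol A); extent of reaction ξ = X.
Moles: n_A = 1 − X; n_B = 2X.
Total moles n_T = 1 + X.
y_i = n_i/n_T, p_i = y_i·P. K = p_B^2 / (p_A).
Setting this equal to 67.5 bar and taking the physical root (0 < X < 1) gives X = 0.824.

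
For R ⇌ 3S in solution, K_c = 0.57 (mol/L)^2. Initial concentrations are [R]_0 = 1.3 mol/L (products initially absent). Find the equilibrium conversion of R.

X = 0.214

Let X = conversion of R; extent ξ = 1.3·X mol/L.
Concentrations: [R] = 1.3 − 1.3X; [S] = 3.9X.
K_c = [S]^3 / ([R]).
Solving K_c = 0.57 for X ∈ (0,1): X = 0.214.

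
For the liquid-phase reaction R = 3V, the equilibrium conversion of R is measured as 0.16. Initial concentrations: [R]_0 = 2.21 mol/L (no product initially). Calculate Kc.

Kc = 0.643 (mol/L)^2

Let X = conversion of R.
Concentrations: [R] = 2.21 − 2.21X; [V] = 6.63X.
At X = 0.16: [R] = 1.86, [V] = 1.06.
Kc = [V]^3 / ([R]) = 0.643 (mol/L)^2.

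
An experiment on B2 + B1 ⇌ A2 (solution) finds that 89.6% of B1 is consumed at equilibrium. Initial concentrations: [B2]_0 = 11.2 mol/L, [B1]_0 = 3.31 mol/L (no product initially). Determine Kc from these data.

Kc = 1.05 L/mol

Let X = conversion of B1.
Concentrations: [B2] = 11.2 − 3.31X; [B1] = 3.31 − 3.31X; [A2] = 3.31X.
At X = 0.896: [B2] = 8.23, [B1] = 0.344, [A2] = 2.97.
Kc = [A2] / ([B2] [B1]) = 1.05 L/mol.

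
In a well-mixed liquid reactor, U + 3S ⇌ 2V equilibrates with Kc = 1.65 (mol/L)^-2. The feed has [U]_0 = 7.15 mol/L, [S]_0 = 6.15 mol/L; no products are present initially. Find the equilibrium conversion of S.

Let X = conversion of S; extent ξ = 6.15X/3 mol/L.
Concentrations: [U] = 7.15 − 2.05X; [S] = 6.15 − 6.15X; [V] = 4.1X.
Kc = [V]^2 / ([U] [S]^3).
This equals 1.65 at X = 0.824 (the root in 0 < X < 1).

X = 0.824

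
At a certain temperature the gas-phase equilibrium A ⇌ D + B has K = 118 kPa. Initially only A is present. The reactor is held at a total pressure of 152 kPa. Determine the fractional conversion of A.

X = 0.661

Basis: 1 mol A initially; let X = conversion of A. Extent ξ = X.
At extent ξ: n_A = 1 − X; n_D = X; n_B = X.
Total moles n_T = 1 + X.
Mole fractions y_i = n_i/n_T; K = p_D p_B / (p_A) with p_i = y_i·P.
This yields a degree-2 equation in X; solving on (0,1), X = 0.661.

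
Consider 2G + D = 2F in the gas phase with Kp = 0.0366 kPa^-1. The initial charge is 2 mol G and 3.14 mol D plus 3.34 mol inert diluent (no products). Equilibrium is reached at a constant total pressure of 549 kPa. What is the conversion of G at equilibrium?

Take 2 mol G as basis and let X be its fractional conversion, so ξ = X.
Moles: n_G = 2 − 2X; n_D = 3.14 − X; n_F = 2X; n_I = 3.34 (inert).
n_T = Σnᵢ = 8.48 − X.
y_i = n_i/n_T, p_i = y_i·P. Kp = p_F^2 / (p_G^2 p_D).
This yields a degree-3 equation in X; solving on (0,1), X = 0.715.

X = 0.715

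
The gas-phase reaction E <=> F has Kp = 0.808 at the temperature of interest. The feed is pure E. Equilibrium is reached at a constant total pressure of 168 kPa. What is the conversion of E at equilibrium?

Take 1 mol E as basis and let X be its fractional conversion, so ξ = X.
Moles: n_E = 1 − X; n_F = X.
Since Δν = 0, n_T = 1 throughout.
Mole fractions y_i = n_i/n_T; Kp = p_F / (p_E) with p_i = y_i·P.
Setting this equal to 0.808 and taking the physical root (0 < X < 1) gives X = 0.447.

X = 0.447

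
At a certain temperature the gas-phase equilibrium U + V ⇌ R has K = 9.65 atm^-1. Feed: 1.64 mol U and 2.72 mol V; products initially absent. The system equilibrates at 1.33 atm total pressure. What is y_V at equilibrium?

Take 1.64 mol U as basis and let X be its fractional conversion, so ξ = 1.64X.
Mole table: n_U = 1.64 − 1.64X; n_V = 2.72 − 1.64X; n_R = 1.64X.
n_T = Σnᵢ = 4.36 − 1.64X.
With p_i = (n_i/n_T)P, K = p_R / (p_U p_V).
Setting this equal to 9.65 atm^-1 and taking the physical root (0 < X < 1) gives X = 0.851.
Then n_V = 1.32, n_T = 2.96, so y_V = 0.447.

y_V = 0.447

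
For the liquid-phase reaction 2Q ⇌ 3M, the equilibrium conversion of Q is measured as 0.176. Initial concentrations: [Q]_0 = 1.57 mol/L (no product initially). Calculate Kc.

Let X = conversion of Q.
Concentrations: [Q] = 1.57 − 1.57X; [M] = 2.35X.
At X = 0.176: [Q] = 1.29, [M] = 0.414.
Kc = [M]^3 / ([Q]^2) = 0.0425 mol/L.

Kc = 0.0425 mol/L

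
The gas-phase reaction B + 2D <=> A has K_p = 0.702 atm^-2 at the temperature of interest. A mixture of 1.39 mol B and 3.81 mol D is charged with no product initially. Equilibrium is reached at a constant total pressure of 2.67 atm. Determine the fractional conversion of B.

X = 0.639

Basis: 1.39 mol B initially; let X = conversion of B. Extent ξ = 1.39X.
Moles: n_B = 1.39 − 1.39X; n_D = 3.81 − 2.78X; n_A = 1.39X.
Summing: n_T = 5.2 − 2.78X.
Mole fractions y_i = n_i/n_T; K_p = p_A / (p_B p_D^2) with p_i = y_i·P.
Substituting and setting equal to 0.702 atm^-2 gives a polynomial in X; the root in (0,1) is X = 0.639.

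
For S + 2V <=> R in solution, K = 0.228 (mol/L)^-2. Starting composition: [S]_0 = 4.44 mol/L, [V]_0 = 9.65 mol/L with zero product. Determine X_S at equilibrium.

Let X = conversion of S; extent ξ = 4.44·X mol/L.
Concentrations: [S] = 4.44 − 4.44X; [V] = 9.65 − 8.88X; [R] = 4.44X.
K = [R] / ([S] [V]^2).
This equals 0.228 at X = 0.714 (the root in 0 < X < 1).

X = 0.714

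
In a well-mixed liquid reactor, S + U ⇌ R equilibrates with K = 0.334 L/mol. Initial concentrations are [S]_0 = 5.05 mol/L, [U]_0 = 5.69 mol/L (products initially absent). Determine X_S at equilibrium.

X = 0.510

Let X = conversion of S; extent ξ = 5.05·X mol/L.
Concentrations: [S] = 5.05 − 5.05X; [U] = 5.69 − 5.05X; [R] = 5.05X.
K = [R] / ([S] [U]).
Setting equal to 0.334 and solving for X on (0,1) gives X = 0.510.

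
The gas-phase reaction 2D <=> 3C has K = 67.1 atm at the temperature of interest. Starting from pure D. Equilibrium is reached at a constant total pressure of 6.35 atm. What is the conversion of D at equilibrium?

X = 0.710

Let X = conversion of D (basis 1 mol D); extent of reaction ξ = 0.5X.
Species balance: n_D = 1 − X; n_C = 1.5X.
n_T = Σnᵢ = 1 + 0.5X.
y_i = n_i/n_T, p_i = y_i·P. K = p_C^3 / (p_D^2).
Setting this equal to 67.1 atm and taking the physical root (0 < X < 1) gives X = 0.710.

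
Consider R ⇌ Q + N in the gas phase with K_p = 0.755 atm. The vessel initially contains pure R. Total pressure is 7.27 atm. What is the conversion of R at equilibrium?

Take 1 mol R as basis and let X be its fractional conversion, so ξ = X.
Species balance: n_R = 1 − X; n_Q = X; n_N = X.
Total moles n_T = 1 + X.
With p_i = (n_i/n_T)P, K_p = p_Q p_N / (p_R).
This yields a degree-2 equation in X; solving on (0,1), X = 0.307.

X = 0.307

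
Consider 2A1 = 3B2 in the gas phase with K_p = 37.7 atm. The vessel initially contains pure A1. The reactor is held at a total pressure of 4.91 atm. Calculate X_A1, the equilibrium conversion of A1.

Let X = conversion of A1 (basis 1 mol A1); extent of reaction ξ = 0.5X.
Moles: n_A1 = 1 − X; n_B2 = 1.5X.
Summing: n_T = 1 + 0.5X.
y_i = n_i/n_T, p_i = y_i·P. K_p = p_B2^3 / (p_A1^2).
Equating to 37.7 atm and solving on 0 < X < 1: X = 0.679.

X = 0.679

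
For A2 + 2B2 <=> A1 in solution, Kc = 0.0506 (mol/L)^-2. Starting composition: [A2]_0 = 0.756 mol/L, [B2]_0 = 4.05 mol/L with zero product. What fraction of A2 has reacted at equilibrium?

X = 0.379

Let X = conversion of A2; extent ξ = 0.756·X mol/L.
Concentrations: [A2] = 0.756 − 0.756X; [B2] = 4.05 − 1.51X; [A1] = 0.756X.
Kc = [A1] / ([A2] [B2]^2).
Setting equal to 0.0506 and solving for X on (0,1) gives X = 0.379.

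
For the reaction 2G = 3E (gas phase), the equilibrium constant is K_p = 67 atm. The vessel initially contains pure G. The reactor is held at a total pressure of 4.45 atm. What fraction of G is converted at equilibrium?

X = 0.742

Let X = conversion of G (basis 1 mol G); extent of reaction ξ = 0.5X.
Species balance: n_G = 1 − X; n_E = 1.5X.
Summing: n_T = 1 + 0.5X.
Mole fractions y_i = n_i/n_T; K_p = p_E^3 / (p_G^2) with p_i = y_i·P.
Equating to 67 atm and solving on 0 < X < 1: X = 0.742.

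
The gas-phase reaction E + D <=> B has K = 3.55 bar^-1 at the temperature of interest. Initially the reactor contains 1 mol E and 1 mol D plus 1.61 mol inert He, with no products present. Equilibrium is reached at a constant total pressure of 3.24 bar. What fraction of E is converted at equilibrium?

Basis: 1 mol E initially; let X = conversion of E. Extent ξ = X.
Species balance: n_E = 1 − X; n_D = 1 − X; n_B = X; n_I = 1.61 (inert).
n_T = Σnᵢ = 3.61 − X.
With p_i = (n_i/n_T)P, K = p_B / (p_E p_D).
Equating to 3.55 bar^-1 and solving on 0 < X < 1: X = 0.603.

X = 0.603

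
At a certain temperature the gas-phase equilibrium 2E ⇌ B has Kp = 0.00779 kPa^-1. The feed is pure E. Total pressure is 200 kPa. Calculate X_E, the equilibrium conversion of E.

X = 0.628

Basis: 1 mol E initially; let X = conversion of E. Extent ξ = 0.5X.
Mole table: n_E = 1 − X; n_B = 0.5X.
n_T = Σnᵢ = 1 − 0.5X.
With p_i = (n_i/n_T)P, Kp = p_B / (p_E^2).
Setting this equal to 0.00779 kPa^-1 and taking the physical root (0 < X < 1) gives X = 0.628.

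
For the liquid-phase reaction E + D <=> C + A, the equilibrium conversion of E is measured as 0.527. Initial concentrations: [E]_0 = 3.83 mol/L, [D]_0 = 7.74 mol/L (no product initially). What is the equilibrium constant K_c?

K_c = 0.393

Let X = conversion of E.
Concentrations: [E] = 3.83 − 3.83X; [D] = 7.74 − 3.83X; [C] = 3.83X; [A] = 3.83X.
At X = 0.527: [E] = 1.81, [D] = 5.72, [C] = 2.02, [A] = 2.02.
K_c = [C] [A] / ([E] [D]) = 0.393.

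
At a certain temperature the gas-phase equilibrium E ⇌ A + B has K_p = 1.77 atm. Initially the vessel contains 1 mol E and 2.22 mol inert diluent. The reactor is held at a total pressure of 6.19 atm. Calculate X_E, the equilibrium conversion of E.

Basis: 1 mol E initially; let X = conversion of E. Extent ξ = X.
At extent ξ: n_E = 1 − X; n_A = X; n_B = X; n_I = 2.22 (inert).
Summing: n_T = 3.22 + X.
Mole fractions y_i = n_i/n_T; K_p = p_A p_B / (p_E) with p_i = y_i·P.
Setting this equal to 1.77 atm and taking the physical root (0 < X < 1) gives X = 0.635.

X = 0.635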